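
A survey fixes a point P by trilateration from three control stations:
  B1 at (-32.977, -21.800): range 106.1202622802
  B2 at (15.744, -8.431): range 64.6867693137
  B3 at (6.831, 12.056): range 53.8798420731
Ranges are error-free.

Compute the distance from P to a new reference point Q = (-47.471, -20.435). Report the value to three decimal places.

116.566

eq1: (x + 32.977)² + (y + 21.800)² = 106.1202622802²
eq2: (x − 15.744)² + (y + 8.431)² = 64.6867693137²
eq3: (x − 6.831)² + (y − 12.056)² = 53.8798420731²
eq3−eq1, eq3−eq2 (x²,y² cancel):
  -79.616·x − 67.712·y = -6987.759853
  17.826·x − 40.974·y = -1154.395142
det = -79.616·-40.974 − -67.712·17.826 = 4469.220096
x = (-6987.759853·-40.974 − -67.712·-1154.395142) / 4469.220096 = 46.574137
y = (-79.616·-1154.395142 − -6987.759853·17.826) / 4469.220096 = 48.436221
|P − Q| = √((46.574137 − -47.471)² + (48.436221 − -20.435)²) = 116.566431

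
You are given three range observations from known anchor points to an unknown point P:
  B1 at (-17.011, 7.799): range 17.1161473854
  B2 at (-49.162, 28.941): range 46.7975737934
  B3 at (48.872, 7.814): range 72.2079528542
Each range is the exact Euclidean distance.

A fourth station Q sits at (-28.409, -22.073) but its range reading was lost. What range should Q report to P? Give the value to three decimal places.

eq1: (x + 17.011)² + (y − 7.799)² = 17.1161473854²
eq2: (x + 49.162)² + (y − 28.941)² = 46.7975737934²
eq3: (x − 48.872)² + (y − 7.814)² = 72.2079528542²
eq3−eq2, eq3−eq1 (x²,y² cancel):
  -196.068·x + 42.254·y = 3828.928287
  -131.766·x − 0.030·y = 2821.693496
det = -196.068·-0.030 − 42.254·-131.766 = 5573.522604
x = (3828.928287·-0.030 − 42.254·2821.693496) / 5573.522604 = -21.412438
y = (-196.068·2821.693496 − 3828.928287·-131.766) / 5573.522604 = -8.741552
|P − Q| = √((-21.412438 − -28.409)² + (-8.741552 − -22.073)²) = 15.055876

15.056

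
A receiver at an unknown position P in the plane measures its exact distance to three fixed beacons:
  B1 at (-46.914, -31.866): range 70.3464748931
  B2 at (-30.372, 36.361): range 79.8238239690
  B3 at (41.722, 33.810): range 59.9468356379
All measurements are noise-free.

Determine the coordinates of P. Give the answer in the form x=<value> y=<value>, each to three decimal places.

x=22.884 y=-23.100

eq1: (x + 46.914)² + (y + 31.866)² = 70.3464748931²
eq2: (x + 30.372)² + (y − 36.361)² = 79.8238239690²
eq3: (x − 41.722)² + (y − 33.810)² = 59.9468356379²
eq1−eq2, eq1−eq3 (x²,y² cancel):
  33.084·x + 136.454·y = -2395.000990
  177.272·x + 131.352·y = 1022.479459
det = 33.084·131.352 − 136.454·177.272 = -19843.823920
x = (-2395.000990·131.352 − 136.454·1022.479459) / -19843.823920 = 22.884177
y = (33.084·1022.479459 − -2395.000990·177.272) / -19843.823920 = -23.100100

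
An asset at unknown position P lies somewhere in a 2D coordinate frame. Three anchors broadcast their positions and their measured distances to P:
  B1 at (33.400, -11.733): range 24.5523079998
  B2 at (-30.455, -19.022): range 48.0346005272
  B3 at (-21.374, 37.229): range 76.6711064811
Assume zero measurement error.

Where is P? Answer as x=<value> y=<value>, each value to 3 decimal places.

eq1: (x − 33.400)² + (y + 11.733)² = 24.5523079998²
eq2: (x + 30.455)² + (y + 19.022)² = 48.0346005272²
eq3: (x + 21.374)² + (y − 37.229)² = 76.6711064811²
eq1−eq3, eq1−eq2 (x²,y² cancel):
  -109.548·x + 97.924·y = -4686.019713
  -127.710·x − 14.578·y = -1668.386800
det = -109.548·-14.578 − 97.924·-127.710 = 14102.864784
x = (-4686.019713·-14.578 − 97.924·-1668.386800) / 14102.864784 = 16.428428
y = (-109.548·-1668.386800 − -4686.019713·-127.710) / 14102.864784 = -29.475085

x=16.428 y=-29.475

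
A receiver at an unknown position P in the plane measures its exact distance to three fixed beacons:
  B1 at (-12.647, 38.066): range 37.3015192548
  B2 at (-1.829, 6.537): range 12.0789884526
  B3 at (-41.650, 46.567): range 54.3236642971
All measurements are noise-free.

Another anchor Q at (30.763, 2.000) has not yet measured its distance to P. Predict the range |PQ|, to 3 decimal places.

eq1: (x + 12.647)² + (y − 38.066)² = 37.3015192548²
eq2: (x + 1.829)² + (y − 6.537)² = 12.0789884526²
eq3: (x + 41.650)² + (y − 46.567)² = 54.3236642971²
eq3−eq1, eq3−eq2 (x²,y² cancel):
  58.006·x − 17.002·y = -734.583860
  79.642·x − 80.060·y = -1051.971838
det = 58.006·-80.060 − -17.002·79.642 = -3289.887076
x = (-734.583860·-80.060 − -17.002·-1051.971838) / -3289.887076 = -12.439685
y = (58.006·-1051.971838 − -734.583860·79.642) / -3289.887076 = 0.765057
|P − Q| = √((-12.439685 − 30.763)² + (0.765057 − 2.000)²) = 43.220332

43.220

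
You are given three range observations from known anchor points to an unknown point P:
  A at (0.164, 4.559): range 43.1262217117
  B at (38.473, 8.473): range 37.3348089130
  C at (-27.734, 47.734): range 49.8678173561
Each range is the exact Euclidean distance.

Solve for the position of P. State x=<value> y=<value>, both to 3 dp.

x=21.788 y=41.872

eq1: (x − 0.164)² + (y − 4.559)² = 43.1262217117²
eq2: (x − 38.473)² + (y − 8.473)² = 37.3348089130²
eq3: (x + 27.734)² + (y − 47.734)² = 49.8678173561²
eq3−eq2, eq3−eq1 (x²,y² cancel):
  132.414·x − 78.522·y = -402.834803
  55.796·x − 86.350·y = -2399.969926
det = 132.414·-86.350 − -78.522·55.796 = -7052.735388
x = (-402.834803·-86.350 − -78.522·-2399.969926) / -7052.735388 = 21.788093
y = (132.414·-2399.969926 − -402.834803·55.796) / -7052.735388 = 41.872129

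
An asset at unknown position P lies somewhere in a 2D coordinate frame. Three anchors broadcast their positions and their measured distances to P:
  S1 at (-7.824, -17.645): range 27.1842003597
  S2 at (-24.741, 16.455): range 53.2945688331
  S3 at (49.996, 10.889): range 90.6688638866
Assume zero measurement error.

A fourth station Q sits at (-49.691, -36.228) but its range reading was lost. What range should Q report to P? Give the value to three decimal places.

22.571

eq1: (x + 7.824)² + (y + 17.645)² = 27.1842003597²
eq2: (x + 24.741)² + (y − 16.455)² = 53.2945688331²
eq3: (x − 49.996)² + (y − 10.889)² = 90.6688638866²
eq1−eq3, eq1−eq2 (x²,y² cancel):
  115.640·x + 57.068·y = -5236.252793
  -33.834·x + 68.200·y = -1591.007213
det = 115.640·68.200 − 57.068·-33.834 = 9817.486712
x = (-5236.252793·68.200 − 57.068·-1591.007213) / 9817.486712 = -27.126784
y = (115.640·-1591.007213 − -5236.252793·-33.834) / 9817.486712 = -36.786141
|P − Q| = √((-27.126784 − -49.691)² + (-36.786141 − -36.228)²) = 22.571118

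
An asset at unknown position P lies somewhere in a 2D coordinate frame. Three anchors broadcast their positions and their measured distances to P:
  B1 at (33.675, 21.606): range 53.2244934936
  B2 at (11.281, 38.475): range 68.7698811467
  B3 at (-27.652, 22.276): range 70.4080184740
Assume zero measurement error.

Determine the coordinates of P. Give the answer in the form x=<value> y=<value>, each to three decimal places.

eq1: (x − 33.675)² + (y − 21.606)² = 53.2244934936²
eq2: (x − 11.281)² + (y − 38.475)² = 68.7698811467²
eq3: (x + 27.652)² + (y − 22.276)² = 70.4080184740²
eq2−eq1, eq2−eq3 (x²,y² cancel):
  44.788·x − 33.738·y = 1889.688120
  -77.866·x − 32.398·y = -574.725818
det = 44.788·-32.398 − -33.738·-77.866 = -4078.084732
x = (1889.688120·-32.398 − -33.738·-574.725818) / -4078.084732 = 19.767175
y = (44.788·-574.725818 − 1889.688120·-77.866) / -4078.084732 = -29.769277

x=19.767 y=-29.769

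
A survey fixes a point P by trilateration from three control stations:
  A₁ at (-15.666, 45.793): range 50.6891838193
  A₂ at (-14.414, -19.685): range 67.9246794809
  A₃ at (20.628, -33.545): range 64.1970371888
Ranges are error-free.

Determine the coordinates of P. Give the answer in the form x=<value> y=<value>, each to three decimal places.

x=32.357 y=29.571

eq1: (x + 15.666)² + (y − 45.793)² = 50.6891838193²
eq2: (x + 14.414)² + (y + 19.685)² = 67.9246794809²
eq3: (x − 20.628)² + (y + 33.545)² = 64.1970371888²
eq3−eq1, eq3−eq2 (x²,y² cancel):
  -72.588·x + 158.676·y = 2343.507224
  -70.084·x + 27.720·y = -1448.021287
det = -72.588·27.720 − 158.676·-70.084 = 9108.509424
x = (2343.507224·27.720 − 158.676·-1448.021287) / 9108.509424 = 32.357462
y = (-72.588·-1448.021287 − 2343.507224·-70.084) / 9108.509424 = 29.571395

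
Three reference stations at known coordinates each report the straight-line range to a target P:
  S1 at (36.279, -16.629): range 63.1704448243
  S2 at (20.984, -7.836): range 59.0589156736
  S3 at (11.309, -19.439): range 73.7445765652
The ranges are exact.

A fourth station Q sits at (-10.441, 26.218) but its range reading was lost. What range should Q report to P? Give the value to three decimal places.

eq1: (x − 36.279)² + (y + 16.629)² = 63.1704448243²
eq2: (x − 20.984)² + (y + 7.836)² = 59.0589156736²
eq3: (x − 11.309)² + (y + 19.439)² = 73.7445765652²
eq3−eq1, eq3−eq2 (x²,y² cancel):
  49.940·x + 5.620·y = 2534.678753
  19.350·x + 23.206·y = 1946.270002
det = 49.940·23.206 − 5.620·19.350 = 1050.160640
x = (2534.678753·23.206 − 5.620·1946.270002) / 1050.160640 = 45.594660
y = (49.940·1946.270002 − 2534.678753·19.350) / 1050.160640 = 45.850785
|P − Q| = √((45.594660 − -10.441)² + (45.850785 − 26.218)²) = 59.375428

59.375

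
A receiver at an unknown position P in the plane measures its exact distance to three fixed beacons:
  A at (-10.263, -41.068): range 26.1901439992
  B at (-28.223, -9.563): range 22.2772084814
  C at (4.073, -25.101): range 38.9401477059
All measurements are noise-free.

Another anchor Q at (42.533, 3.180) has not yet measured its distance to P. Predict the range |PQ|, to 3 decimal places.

84.190

eq1: (x + 10.263)² + (y + 41.068)² = 26.1901439992²
eq2: (x + 28.223)² + (y + 9.563)² = 22.2772084814²
eq3: (x − 4.073)² + (y + 25.101)² = 38.9401477059²
eq3−eq1, eq3−eq2 (x²,y² cancel):
  -28.672·x − 31.934·y = 1975.671724
  -64.592·x + 31.076·y = 1261.400254
det = -28.672·31.076 − -31.934·-64.592 = -2953.692000
x = (1975.671724·31.076 − -31.934·1261.400254) / -2953.692000 = -34.423877
y = (-28.672·1261.400254 − 1975.671724·-64.592) / -2953.692000 = -30.959802
|P − Q| = √((-34.423877 − 42.533)² + (-30.959802 − 3.180)²) = 84.189590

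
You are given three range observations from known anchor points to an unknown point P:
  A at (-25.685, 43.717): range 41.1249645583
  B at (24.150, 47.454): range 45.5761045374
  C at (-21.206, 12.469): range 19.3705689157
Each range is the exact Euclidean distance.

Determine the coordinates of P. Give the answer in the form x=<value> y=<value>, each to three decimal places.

eq1: (x + 25.685)² + (y − 43.717)² = 41.1249645583²
eq2: (x − 24.150)² + (y − 47.454)² = 45.5761045374²
eq3: (x + 21.206)² + (y − 12.469)² = 19.3705689157²
eq2−eq1, eq2−eq3 (x²,y² cancel):
  -99.670·x − 7.474·y = 121.709293
  -90.712·x − 69.970·y = -527.971854
det = -99.670·-69.970 − -7.474·-90.712 = 6295.928412
x = (121.709293·-69.970 − -7.474·-527.971854) / 6295.928412 = -1.979384
y = (-99.670·-527.971854 − 121.709293·-90.712) / 6295.928412 = 10.111844

x=-1.979 y=10.112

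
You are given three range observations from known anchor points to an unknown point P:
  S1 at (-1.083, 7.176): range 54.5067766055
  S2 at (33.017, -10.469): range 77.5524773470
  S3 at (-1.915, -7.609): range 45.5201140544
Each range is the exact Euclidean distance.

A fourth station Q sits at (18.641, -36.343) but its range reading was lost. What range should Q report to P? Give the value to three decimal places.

61.622

eq1: (x + 1.083)² + (y − 7.176)² = 54.5067766055²
eq2: (x − 33.017)² + (y + 10.469)² = 77.5524773470²
eq3: (x + 1.915)² + (y + 7.609)² = 45.5201140544²
eq2−eq1, eq2−eq3 (x²,y² cancel):
  -68.200·x + 35.290·y = 1896.343662
  -69.864·x + 5.720·y = 2804.147815
det = -68.200·5.720 − 35.290·-69.864 = 2075.396560
x = (1896.343662·5.720 − 35.290·2804.147815) / 2075.396560 = -42.455159
y = (-68.200·2804.147815 − 1896.343662·-69.864) / 2075.396560 = -28.311085
|P − Q| = √((-42.455159 − 18.641)² + (-28.311085 − -36.343)²) = 61.621849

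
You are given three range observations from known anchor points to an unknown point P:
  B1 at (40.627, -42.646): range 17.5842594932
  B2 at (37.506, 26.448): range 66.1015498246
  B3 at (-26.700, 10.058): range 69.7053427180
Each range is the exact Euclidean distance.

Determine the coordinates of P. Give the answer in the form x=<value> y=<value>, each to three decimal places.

x=23.620 y=-38.179

eq1: (x − 40.627)² + (y + 42.646)² = 17.5842594932²
eq2: (x − 37.506)² + (y − 26.448)² = 66.1015498246²
eq3: (x + 26.700)² + (y − 10.058)² = 69.7053427180²
eq1−eq2, eq1−eq3 (x²,y² cancel):
  -6.242·x + 138.188·y = -5423.246412
  -134.654·x + 105.408·y = -7204.809703
det = -6.242·105.408 − 138.188·-134.654 = 17949.610216
x = (-5423.246412·105.408 − 138.188·-7204.809703) / 17949.610216 = 23.619715
y = (-6.242·-7204.809703 − -5423.246412·-134.654) / 17949.610216 = -38.178512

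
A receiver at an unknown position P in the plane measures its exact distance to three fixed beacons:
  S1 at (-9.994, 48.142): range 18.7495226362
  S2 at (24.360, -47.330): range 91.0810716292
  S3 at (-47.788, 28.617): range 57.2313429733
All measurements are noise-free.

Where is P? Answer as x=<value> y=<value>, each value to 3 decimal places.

x=7.800 y=42.233

eq1: (x + 9.994)² + (y − 48.142)² = 18.7495226362²
eq2: (x − 24.360)² + (y + 47.330)² = 91.0810716292²
eq3: (x + 47.788)² + (y − 28.617)² = 57.2313429733²
eq1−eq2, eq1−eq3 (x²,y² cancel):
  68.708·x − 190.944·y = -7528.210710
  -75.588·x − 39.050·y = -2238.788586
det = 68.708·-39.050 − -190.944·-75.588 = -17116.122472
x = (-7528.210710·-39.050 − -190.944·-2238.788586) / -17116.122472 = 7.800050
y = (68.708·-2238.788586 − -7528.210710·-75.588) / -17116.122472 = 42.232993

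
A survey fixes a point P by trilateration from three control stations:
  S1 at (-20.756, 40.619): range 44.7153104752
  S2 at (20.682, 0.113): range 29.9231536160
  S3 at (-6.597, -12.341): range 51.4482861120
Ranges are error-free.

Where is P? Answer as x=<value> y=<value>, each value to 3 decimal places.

eq1: (x + 20.756)² + (y − 40.619)² = 44.7153104752²
eq2: (x − 20.682)² + (y − 0.113)² = 29.9231536160²
eq3: (x + 6.597)² + (y + 12.341)² = 51.4482861120²
eq3−eq2, eq3−eq1 (x²,y² cancel):
  54.558·x + 24.908·y = 1983.468225
  -28.318·x + 105.920·y = 2532.361160
det = 54.558·105.920 − 24.908·-28.318 = 6484.128104
x = (1983.468225·105.920 − 24.908·2532.361160) / 6484.128104 = 22.672733
y = (54.558·2532.361160 − 1983.468225·-28.318) / 6484.128104 = 29.969860

x=22.673 y=29.970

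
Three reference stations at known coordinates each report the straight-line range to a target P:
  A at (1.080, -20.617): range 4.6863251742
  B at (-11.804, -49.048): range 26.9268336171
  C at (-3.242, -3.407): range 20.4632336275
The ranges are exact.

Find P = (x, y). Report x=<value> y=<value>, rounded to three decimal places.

x=-2.313 y=-23.849

eq1: (x − 1.080)² + (y + 20.617)² = 4.6863251742²
eq2: (x + 11.804)² + (y + 49.048)² = 26.9268336171²
eq3: (x + 3.242)² + (y + 3.407)² = 20.4632336275²
eq1−eq2, eq1−eq3 (x²,y² cancel):
  -25.768·x − 56.862·y = 1415.720906
  -8.644·x + 34.420·y = -800.891163
det = -25.768·34.420 − -56.862·-8.644 = -1378.449688
x = (1415.720906·34.420 − -56.862·-800.891163) / -1378.449688 = -2.313353
y = (-25.768·-800.891163 − 1415.720906·-8.644) / -1378.449688 = -23.849151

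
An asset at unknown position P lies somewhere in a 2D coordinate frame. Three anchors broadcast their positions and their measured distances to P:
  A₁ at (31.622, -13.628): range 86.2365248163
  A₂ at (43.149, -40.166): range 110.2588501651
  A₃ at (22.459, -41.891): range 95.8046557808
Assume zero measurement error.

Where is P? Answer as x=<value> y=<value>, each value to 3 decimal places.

eq1: (x − 31.622)² + (y + 13.628)² = 86.2365248163²
eq2: (x − 43.149)² + (y + 40.166)² = 110.2588501651²
eq3: (x − 22.459)² + (y + 41.891)² = 95.8046557808²
eq3−eq1, eq3−eq2 (x²,y² cancel):
  18.326·x + 56.526·y = 668.204563
  41.380·x + 3.450·y = -1762.600775
det = 18.326·3.450 − 56.526·41.380 = -2275.821180
x = (668.204563·3.450 − 56.526·-1762.600775) / -2275.821180 = -44.791778
y = (18.326·-1762.600775 − 668.204563·41.380) / -2275.821180 = 26.342899

x=-44.792 y=26.343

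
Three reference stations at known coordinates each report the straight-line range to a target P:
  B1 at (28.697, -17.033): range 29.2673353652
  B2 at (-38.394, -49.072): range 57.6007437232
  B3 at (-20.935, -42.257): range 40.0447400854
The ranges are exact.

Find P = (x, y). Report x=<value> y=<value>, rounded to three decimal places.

eq1: (x − 28.697)² + (y + 17.033)² = 29.2673353652²
eq2: (x + 38.394)² + (y + 49.072)² = 57.6007437232²
eq3: (x + 20.935)² + (y + 42.257)² = 40.0447400854²
eq1−eq3, eq1−eq2 (x²,y² cancel):
  -99.264·x − 50.448·y = 363.283087
  -134.182·x − 64.078·y = 307.250764
det = -99.264·-64.078 − -50.448·-134.182 = -408.574944
x = (363.283087·-64.078 − -50.448·307.250764) / -408.574944 = 19.037553
y = (-99.264·307.250764 − 363.283087·-134.182) / -408.574944 = -44.660378

x=19.038 y=-44.660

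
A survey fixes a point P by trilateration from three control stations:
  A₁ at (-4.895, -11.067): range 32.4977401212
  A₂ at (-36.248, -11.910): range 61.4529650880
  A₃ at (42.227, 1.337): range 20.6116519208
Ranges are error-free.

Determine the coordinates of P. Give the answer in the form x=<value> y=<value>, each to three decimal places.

x=22.323 y=6.690

eq1: (x + 4.895)² + (y + 11.067)² = 32.4977401212²
eq2: (x + 36.248)² + (y + 11.910)² = 61.4529650880²
eq3: (x − 42.227)² + (y − 1.337)² = 20.6116519208²
eq3−eq2, eq3−eq1 (x²,y² cancel):
  -156.950·x − 26.494·y = -3680.768217
  -94.244·x − 24.808·y = -2269.730502
det = -156.950·-24.808 − -26.494·-94.244 = 1396.715064
x = (-3680.768217·-24.808 − -26.494·-2269.730502) / 1396.715064 = 22.322562
y = (-156.950·-2269.730502 − -3680.768217·-94.244) / 1396.715064 = 6.689899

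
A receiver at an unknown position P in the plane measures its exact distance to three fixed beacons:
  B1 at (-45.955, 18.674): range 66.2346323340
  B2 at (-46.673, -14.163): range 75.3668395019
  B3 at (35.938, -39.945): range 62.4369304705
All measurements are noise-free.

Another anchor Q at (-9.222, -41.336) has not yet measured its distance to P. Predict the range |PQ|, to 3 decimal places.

eq1: (x + 45.955)² + (y − 18.674)² = 66.2346323340²
eq2: (x + 46.673)² + (y + 14.163)² = 75.3668395019²
eq3: (x − 35.938)² + (y + 39.945)² = 62.4369304705²
eq1−eq2, eq1−eq3 (x²,y² cancel):
  -1.436·x − 65.674·y = -1374.754779
  163.786·x − 117.238·y = 915.218802
det = -1.436·-117.238 − -65.674·163.786 = 10924.835532
x = (-1374.754779·-117.238 − -65.674·915.218802) / 10924.835532 = 20.254729
y = (-1.436·915.218802 − -1374.754779·163.786) / 10924.835532 = 20.490133
|P − Q| = √((20.254729 − -9.222)² + (20.490133 − -41.336)²) = 68.493418

68.493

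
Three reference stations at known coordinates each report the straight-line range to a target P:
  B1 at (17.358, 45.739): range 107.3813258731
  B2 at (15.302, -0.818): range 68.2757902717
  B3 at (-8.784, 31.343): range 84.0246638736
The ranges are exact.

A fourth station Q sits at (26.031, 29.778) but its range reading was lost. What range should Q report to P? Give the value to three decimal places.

eq1: (x − 17.358)² + (y − 45.739)² = 107.3813258731²
eq2: (x − 15.302)² + (y + 0.818)² = 68.2757902717²
eq3: (x + 8.784)² + (y − 31.343)² = 84.0246638736²
eq3−eq2, eq3−eq1 (x²,y² cancel):
  48.172·x − 64.322·y = 1573.838625
  52.284·x + 28.792·y = -3136.791027
det = 48.172·28.792 − -64.322·52.284 = 4749.979672
x = (1573.838625·28.792 − -64.322·-3136.791027) / 4749.979672 = -32.937133
y = (48.172·-3136.791027 − 1573.838625·52.284) / 4749.979672 = -49.135384
|P − Q| = √((-32.937133 − 26.031)² + (-49.135384 − 29.778)²) = 98.511740

98.512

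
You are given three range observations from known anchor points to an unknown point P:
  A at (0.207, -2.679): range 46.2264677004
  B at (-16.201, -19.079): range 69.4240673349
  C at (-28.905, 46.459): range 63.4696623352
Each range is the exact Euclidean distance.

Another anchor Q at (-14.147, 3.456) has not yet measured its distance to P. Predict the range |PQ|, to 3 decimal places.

53.868

eq1: (x − 0.207)² + (y + 2.679)² = 46.2264677004²
eq2: (x + 16.201)² + (y + 19.079)² = 69.4240673349²
eq3: (x + 28.905)² + (y − 46.459)² = 63.4696623352²
eq3−eq2, eq3−eq1 (x²,y² cancel):
  25.408·x − 131.076·y = -3158.760152
  58.224·x − 98.276·y = -1095.206095
det = 25.408·-98.276 − -131.076·58.224 = 5134.772416
x = (-3158.760152·-98.276 − -131.076·-1095.206095) / 5134.772416 = 32.499021
y = (25.408·-1095.206095 − -3158.760152·58.224) / 5134.772416 = 30.398359
|P − Q| = √((32.499021 − -14.147)² + (30.398359 − 3.456)²) = 53.867820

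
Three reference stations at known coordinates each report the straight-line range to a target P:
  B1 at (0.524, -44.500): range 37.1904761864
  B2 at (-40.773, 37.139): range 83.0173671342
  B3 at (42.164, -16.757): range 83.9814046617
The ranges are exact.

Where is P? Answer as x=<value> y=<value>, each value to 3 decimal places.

x=-36.645 y=-45.776

eq1: (x − 0.524)² + (y + 44.500)² = 37.1904761864²
eq2: (x + 40.773)² + (y − 37.139)² = 83.0173671342²
eq3: (x − 42.164)² + (y + 16.757)² = 83.9814046617²
eq3−eq1, eq3−eq2 (x²,y² cancel):
  -83.280·x − 55.486·y = 5591.669441
  -165.874·x + 107.792·y = 1144.135988
det = -83.280·107.792 − -55.486·-165.874 = -18180.602524
x = (5591.669441·107.792 − -55.486·1144.135988) / -18180.602524 = -36.644592
y = (-83.280·1144.135988 − 5591.669441·-165.874) / -18180.602524 = -45.775652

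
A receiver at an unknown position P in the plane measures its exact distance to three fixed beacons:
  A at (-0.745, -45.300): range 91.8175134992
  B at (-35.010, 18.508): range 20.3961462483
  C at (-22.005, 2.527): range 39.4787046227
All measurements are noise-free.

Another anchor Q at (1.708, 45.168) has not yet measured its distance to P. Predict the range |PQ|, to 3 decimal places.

40.018

eq1: (x + 0.745)² + (y + 45.300)² = 91.8175134992²
eq2: (x + 35.010)² + (y − 18.508)² = 20.3961462483²
eq3: (x + 22.005)² + (y − 2.527)² = 39.4787046227²
eq3−eq1, eq3−eq2 (x²,y² cancel):
  42.520·x − 95.654·y = -5309.848395
  -26.010·x + 31.962·y = 2220.205747
det = 42.520·31.962 − -95.654·-26.010 = -1128.936300
x = (-5309.848395·31.962 − -95.654·2220.205747) / -1128.936300 = -37.786176
y = (42.520·2220.205747 − -5309.848395·-26.010) / -1128.936300 = 38.714326
|P − Q| = √((-37.786176 − 1.708)² + (38.714326 − 45.168)²) = 40.017994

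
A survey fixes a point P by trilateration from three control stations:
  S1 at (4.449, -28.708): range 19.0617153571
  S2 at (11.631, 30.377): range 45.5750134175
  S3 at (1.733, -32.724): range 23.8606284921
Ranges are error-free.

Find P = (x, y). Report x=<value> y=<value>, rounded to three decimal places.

x=17.503 y=-14.818

eq1: (x − 4.449)² + (y + 28.708)² = 19.0617153571²
eq2: (x − 11.631)² + (y − 30.377)² = 45.5750134175²
eq3: (x − 1.733)² + (y + 32.724)² = 23.8606284921²
eq2−eq1, eq2−eq3 (x²,y² cancel):
  -14.364·x − 118.170·y = 1499.633431
  -19.796·x − 126.202·y = 1523.573431
det = -14.364·-126.202 − -118.170·-19.796 = -526.527792
x = (1499.633431·-126.202 − -118.170·1523.573431) / -526.527792 = 17.503475
y = (-14.364·1523.573431 − 1499.633431·-19.796) / -526.527792 = -14.818087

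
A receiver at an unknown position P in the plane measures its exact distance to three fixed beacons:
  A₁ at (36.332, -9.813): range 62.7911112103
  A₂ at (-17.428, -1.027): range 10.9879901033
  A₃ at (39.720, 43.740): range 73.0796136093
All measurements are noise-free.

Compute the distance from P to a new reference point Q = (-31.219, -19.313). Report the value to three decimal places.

28.106

eq1: (x − 36.332)² + (y + 9.813)² = 62.7911112103²
eq2: (x + 17.428)² + (y + 1.027)² = 10.9879901033²
eq3: (x − 39.720)² + (y − 43.740)² = 73.0796136093²
eq1−eq2, eq1−eq3 (x²,y² cancel):
  -107.520·x + 17.572·y = 2710.468441
  6.776·x + 107.106·y = 676.650529
det = -107.520·107.106 − 17.572·6.776 = -11635.104992
x = (2710.468441·107.106 − 17.572·676.650529) / -11635.104992 = -23.929078
y = (-107.520·676.650529 − 2710.468441·6.776) / -11635.104992 = 7.831438
|P − Q| = √((-23.929078 − -31.219)² + (7.831438 − -19.313)²) = 28.106289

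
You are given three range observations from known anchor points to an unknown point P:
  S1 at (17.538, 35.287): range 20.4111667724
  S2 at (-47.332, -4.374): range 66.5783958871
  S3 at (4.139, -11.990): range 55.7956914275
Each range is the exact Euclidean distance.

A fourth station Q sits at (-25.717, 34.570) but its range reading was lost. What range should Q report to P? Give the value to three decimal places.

eq1: (x − 17.538)² + (y − 35.287)² = 20.4111667724²
eq2: (x + 47.332)² + (y + 4.374)² = 66.5783958871²
eq3: (x − 4.139)² + (y + 11.990)² = 55.7956914275²
eq1−eq2, eq1−eq3 (x²,y² cancel):
  -129.740·x − 79.322·y = -3309.370783
  -26.798·x − 94.554·y = -4088.405845
det = -129.740·-94.554 − -79.322·-26.798 = 10141.765004
x = (-3309.370783·-94.554 − -79.322·-4088.405845) / 10141.765004 = -1.122712
y = (-129.740·-4088.405845 − -3309.370783·-26.798) / 10141.765004 = 43.557039
|P − Q| = √((-1.122712 − -25.717)² + (43.557039 − 34.570)²) = 26.184840

26.185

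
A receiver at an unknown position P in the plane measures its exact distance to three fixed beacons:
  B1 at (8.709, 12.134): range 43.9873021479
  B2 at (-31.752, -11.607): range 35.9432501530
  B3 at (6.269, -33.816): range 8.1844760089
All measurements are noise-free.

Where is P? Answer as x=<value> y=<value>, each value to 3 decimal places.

x=-1.299 y=-30.700

eq1: (x − 8.709)² + (y − 12.134)² = 43.9873021479²
eq2: (x + 31.752)² + (y + 11.607)² = 35.9432501530²
eq3: (x − 6.269)² + (y + 33.816)² = 8.1844760089²
eq2−eq1, eq2−eq3 (x²,y² cancel):
  80.922·x + 47.482·y = -1562.796835
  76.042·x − 44.418·y = 1264.841848
det = 80.922·-44.418 − 47.482·76.042 = -7205.019640
x = (-1562.796835·-44.418 − 47.482·1264.841848) / -7205.019640 = -1.298968
y = (80.922·1264.841848 − -1562.796835·76.042) / -7205.019640 = -30.699671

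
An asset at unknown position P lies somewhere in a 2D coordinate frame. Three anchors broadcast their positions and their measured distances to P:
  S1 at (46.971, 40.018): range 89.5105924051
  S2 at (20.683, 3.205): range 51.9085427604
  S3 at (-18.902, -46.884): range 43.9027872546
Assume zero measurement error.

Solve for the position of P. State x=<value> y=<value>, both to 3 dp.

eq1: (x − 46.971)² + (y − 40.018)² = 89.5105924051²
eq2: (x − 20.683)² + (y − 3.205)² = 51.9085427604²
eq3: (x + 18.902)² + (y + 46.884)² = 43.9027872546²
eq1−eq3, eq1−eq2 (x²,y² cancel):
  -131.746·x − 173.804·y = 4832.371319
  -52.576·x − 73.626·y = 1947.992690
det = -131.746·-73.626 − -173.804·-52.576 = 562.011892
x = (4832.371319·-73.626 − -173.804·1947.992690) / 562.011892 = -30.638585
y = (-131.746·1947.992690 − 4832.371319·-52.576) / 562.011892 = -4.579068

x=-30.639 y=-4.579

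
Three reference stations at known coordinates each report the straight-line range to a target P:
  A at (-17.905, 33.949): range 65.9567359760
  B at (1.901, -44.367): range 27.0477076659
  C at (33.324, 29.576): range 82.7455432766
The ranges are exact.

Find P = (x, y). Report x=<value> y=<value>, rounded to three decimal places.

x=-22.089 y=-31.875

eq1: (x + 17.905)² + (y − 33.949)² = 65.9567359760²
eq2: (x − 1.901)² + (y + 44.367)² = 27.0477076659²
eq3: (x − 33.324)² + (y − 29.576)² = 82.7455432766²
eq1−eq2, eq1−eq3 (x²,y² cancel):
  39.612·x − 156.632·y = 4117.633395
  102.458·x − 8.746·y = -1984.428786
det = 39.612·-8.746 − -156.632·102.458 = 15701.754904
x = (4117.633395·-8.746 − -156.632·-1984.428786) / 15701.754904 = -22.089115
y = (39.612·-1984.428786 − 4117.633395·102.458) / 15701.754904 = -31.874888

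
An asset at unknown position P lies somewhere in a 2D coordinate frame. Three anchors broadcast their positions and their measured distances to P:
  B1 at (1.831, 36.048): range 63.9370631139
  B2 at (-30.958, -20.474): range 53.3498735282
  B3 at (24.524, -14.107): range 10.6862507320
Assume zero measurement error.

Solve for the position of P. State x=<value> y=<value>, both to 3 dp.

eq1: (x − 1.831)² + (y − 36.048)² = 63.9370631139²
eq2: (x + 30.958)² + (y + 20.474)² = 53.3498735282²
eq3: (x − 24.524)² + (y + 14.107)² = 10.6862507320²
eq1−eq2, eq1−eq3 (x²,y² cancel):
  -65.578·x − 113.044·y = 1316.510609
  45.386·x − 100.310·y = 3471.375245
det = -65.578·-100.310 − -113.044·45.386 = 11708.744164
x = (1316.510609·-100.310 − -113.044·3471.375245) / 11708.744164 = 22.236284
y = (-65.578·3471.375245 − 1316.510609·45.386) / 11708.744164 = -24.545501

x=22.236 y=-24.546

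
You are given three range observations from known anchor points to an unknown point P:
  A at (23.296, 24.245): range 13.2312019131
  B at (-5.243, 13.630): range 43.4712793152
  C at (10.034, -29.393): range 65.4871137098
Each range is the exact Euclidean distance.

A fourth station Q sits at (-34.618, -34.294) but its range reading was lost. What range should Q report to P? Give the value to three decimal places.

eq1: (x − 23.296)² + (y − 24.245)² = 13.2312019131²
eq2: (x + 5.243)² + (y − 13.630)² = 43.4712793152²
eq3: (x − 10.034)² + (y + 29.393)² = 65.4871137098²
eq2−eq3, eq2−eq1 (x²,y² cancel):
  30.554·x − 86.046·y = -1647.446281
  57.078·x + 21.230·y = 2631.945113
det = 30.554·21.230 − -86.046·57.078 = 5559.995008
x = (-1647.446281·21.230 − -86.046·2631.945113) / 5559.995008 = 34.441230
y = (30.554·2631.945113 − -1647.446281·57.078) / 5559.995008 = 31.375818
|P − Q| = √((34.441230 − -34.618)² + (31.375818 − -34.294)²) = 95.297965

95.298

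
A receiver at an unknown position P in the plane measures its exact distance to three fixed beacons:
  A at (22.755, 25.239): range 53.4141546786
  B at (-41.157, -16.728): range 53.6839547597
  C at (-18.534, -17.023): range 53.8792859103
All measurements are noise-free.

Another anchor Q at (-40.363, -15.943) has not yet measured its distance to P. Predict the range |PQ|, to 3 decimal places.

52.750

eq1: (x − 22.755)² + (y − 25.239)² = 53.4141546786²
eq2: (x + 41.157)² + (y + 16.728)² = 53.6839547597²
eq3: (x + 18.534)² + (y + 17.023)² = 53.8792859103²
eq1−eq2, eq1−eq3 (x²,y² cancel):
  -127.824·x − 83.934·y = 790.032408
  -82.578·x − 84.524·y = -571.410991
det = -127.824·-84.524 − -83.934·-82.578 = 3873.093924
x = (790.032408·-84.524 − -83.934·-571.410991) / 3873.093924 = -29.624252
y = (-127.824·-571.410991 − 790.032408·-82.578) / 3873.093924 = 35.702551
|P − Q| = √((-29.624252 − -40.363)² + (35.702551 − -15.943)²) = 52.750201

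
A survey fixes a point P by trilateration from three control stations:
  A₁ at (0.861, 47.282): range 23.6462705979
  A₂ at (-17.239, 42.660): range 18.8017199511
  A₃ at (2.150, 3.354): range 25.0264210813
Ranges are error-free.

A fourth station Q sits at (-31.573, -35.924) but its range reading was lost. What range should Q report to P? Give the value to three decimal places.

eq1: (x − 0.861)² + (y − 47.282)² = 23.6462705979²
eq2: (x + 17.239)² + (y − 42.660)² = 18.8017199511²
eq3: (x − 2.150)² + (y − 3.354)² = 25.0264210813²
eq3−eq1, eq3−eq2 (x²,y² cancel):
  -2.578·x + 87.856·y = 2287.632668
  -38.778·x + 78.612·y = 2374.003984
det = -2.578·78.612 − 87.856·-38.778 = 3204.218232
x = (2287.632668·78.612 − 87.856·2374.003984) / 3204.218232 = -8.967902
y = (-2.578·2374.003984 − 2287.632668·-38.778) / 3204.218232 = 25.775285
|P − Q| = √((-8.967902 − -31.573)² + (25.775285 − -35.924)²) = 65.709909

65.710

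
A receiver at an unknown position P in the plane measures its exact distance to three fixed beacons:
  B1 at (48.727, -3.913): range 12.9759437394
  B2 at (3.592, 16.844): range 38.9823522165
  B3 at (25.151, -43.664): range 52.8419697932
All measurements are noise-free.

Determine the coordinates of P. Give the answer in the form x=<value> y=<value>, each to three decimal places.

eq1: (x − 48.727)² + (y + 3.913)² = 12.9759437394²
eq2: (x − 3.592)² + (y − 16.844)² = 38.9823522165²
eq3: (x − 25.151)² + (y + 43.664)² = 52.8419697932²
eq3−eq2, eq3−eq1 (x²,y² cancel):
  -43.118·x + 121.016·y = -969.844910
  47.152·x + 79.502·y = 2474.413057
det = -43.118·79.502 − 121.016·47.152 = -9134.113668
x = (-969.844910·79.502 − 121.016·2474.413057) / -9134.113668 = 41.224381
y = (-43.118·2474.413057 − -969.844910·47.152) / -9134.113668 = 6.674059

x=41.224 y=6.674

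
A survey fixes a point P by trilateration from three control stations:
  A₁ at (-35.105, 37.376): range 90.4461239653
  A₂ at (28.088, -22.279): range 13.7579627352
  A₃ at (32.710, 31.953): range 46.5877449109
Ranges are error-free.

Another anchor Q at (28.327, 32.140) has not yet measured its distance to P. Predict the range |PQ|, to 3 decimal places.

eq1: (x + 35.105)² + (y − 37.376)² = 90.4461239653²
eq2: (x − 28.088)² + (y + 22.279)² = 13.7579627352²
eq3: (x − 32.710)² + (y − 31.953)² = 46.5877449109²
eq2−eq1, eq2−eq3 (x²,y² cancel):
  -126.386·x + 119.310·y = -6647.182986
  9.244·x + 108.464·y = -1175.487713
det = -126.386·108.464 − 119.310·9.244 = -14811.232744
x = (-6647.182986·108.464 − 119.310·-1175.487713) / -14811.232744 = 39.208932
y = (-126.386·-1175.487713 − -6647.182986·9.244) / -14811.232744 = -14.179221
|P − Q| = √((39.208932 − 28.327)² + (-14.179221 − 32.140)²) = 47.580319

47.580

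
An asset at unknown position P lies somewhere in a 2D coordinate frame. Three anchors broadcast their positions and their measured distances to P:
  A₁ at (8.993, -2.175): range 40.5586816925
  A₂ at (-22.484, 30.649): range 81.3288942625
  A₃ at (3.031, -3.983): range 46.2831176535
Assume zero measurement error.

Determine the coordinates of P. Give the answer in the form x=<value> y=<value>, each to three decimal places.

x=49.152 y=-7.857

eq1: (x − 8.993)² + (y + 2.175)² = 40.5586816925²
eq2: (x + 22.484)² + (y − 30.649)² = 81.3288942625²
eq3: (x − 3.031)² + (y + 3.983)² = 46.2831176535²
eq3−eq1, eq3−eq2 (x²,y² cancel):
  11.924·x + 3.616·y = 557.673743
  -51.030·x + 69.264·y = -3052.421855
det = 11.924·69.264 − 3.616·-51.030 = 1010.428416
x = (557.673743·69.264 − 3.616·-3052.421855) / 1010.428416 = 49.151697
y = (11.924·-3052.421855 − 557.673743·-51.030) / 1010.428416 = -7.857051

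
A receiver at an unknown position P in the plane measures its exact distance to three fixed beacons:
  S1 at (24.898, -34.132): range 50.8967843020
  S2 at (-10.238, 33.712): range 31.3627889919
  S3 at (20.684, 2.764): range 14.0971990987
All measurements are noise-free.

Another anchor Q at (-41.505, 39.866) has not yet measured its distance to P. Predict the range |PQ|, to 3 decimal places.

eq1: (x − 24.898)² + (y + 34.132)² = 50.8967843020²
eq2: (x + 10.238)² + (y − 33.712)² = 31.3627889919²
eq3: (x − 20.684)² + (y − 2.764)² = 14.0971990987²
eq2−eq3, eq2−eq1 (x²,y² cancel):
  61.844·x − 61.896·y = -20.954525
  70.272·x − 135.688·y = -1063.269879
det = 61.844·-135.688 − -61.896·70.272 = -4041.932960
x = (-20.954525·-135.688 − -61.896·-1063.269879) / -4041.932960 = 15.578901
y = (61.844·-1063.269879 − -20.954525·70.272) / -4041.932960 = 15.904357
|P − Q| = √((15.578901 − -41.505)² + (15.904357 − 39.866)²) = 61.909063

61.909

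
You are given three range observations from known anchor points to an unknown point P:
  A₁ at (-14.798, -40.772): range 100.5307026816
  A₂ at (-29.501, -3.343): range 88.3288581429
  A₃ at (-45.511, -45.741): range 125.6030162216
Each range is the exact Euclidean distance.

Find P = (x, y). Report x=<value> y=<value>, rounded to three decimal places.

x=49.202 y=36.755

eq1: (x + 14.798)² + (y + 40.772)² = 100.5307026816²
eq2: (x + 29.501)² + (y + 3.343)² = 88.3288581429²
eq3: (x + 45.511)² + (y + 45.741)² = 125.6030162216²
eq2−eq3, eq2−eq1 (x²,y² cancel):
  -32.020·x − 84.796·y = -4692.124951
  29.406·x − 74.858·y = -1304.582863
det = -32.020·-74.858 − -84.796·29.406 = 4890.464336
x = (-4692.124951·-74.858 − -84.796·-1304.582863) / 4890.464336 = 49.201807
y = (-32.020·-1304.582863 − -4692.124951·29.406) / 4890.464336 = 36.755072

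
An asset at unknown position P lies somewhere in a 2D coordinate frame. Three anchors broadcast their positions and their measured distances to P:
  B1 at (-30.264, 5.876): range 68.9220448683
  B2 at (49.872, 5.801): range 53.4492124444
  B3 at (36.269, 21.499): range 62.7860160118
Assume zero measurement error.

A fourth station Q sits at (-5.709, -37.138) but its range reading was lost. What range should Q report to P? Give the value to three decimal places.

eq1: (x + 30.264)² + (y − 5.876)² = 68.9220448683²
eq2: (x − 49.872)² + (y − 5.801)² = 53.4492124444²
eq3: (x − 36.269)² + (y − 21.499)² = 62.7860160118²
eq1−eq3, eq1−eq2 (x²,y² cancel):
  133.066·x + 31.246·y = 1635.374752
  160.272·x − 0.150·y = 3463.860871
det = 133.066·-0.150 − 31.246·160.272 = -5027.818812
x = (1635.374752·-0.150 − 31.246·3463.860871) / -5027.818812 = 21.575380
y = (133.066·3463.860871 − 1635.374752·160.272) / -5027.818812 = -39.543455
|P − Q| = √((21.575380 − -5.709)² + (-39.543455 − -37.138)²) = 27.390210

27.390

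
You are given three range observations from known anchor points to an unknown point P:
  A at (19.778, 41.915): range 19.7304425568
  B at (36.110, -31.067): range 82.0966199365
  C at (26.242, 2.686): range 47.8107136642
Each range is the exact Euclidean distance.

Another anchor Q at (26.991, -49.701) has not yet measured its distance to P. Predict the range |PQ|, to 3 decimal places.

eq1: (x − 19.778)² + (y − 41.915)² = 19.7304425568²
eq2: (x − 36.110)² + (y + 31.067)² = 82.0966199365²
eq3: (x − 26.242)² + (y − 2.686)² = 47.8107136642²
eq2−eq1, eq2−eq3 (x²,y² cancel):
  -32.664·x + 145.964·y = 6229.510562
  -19.736·x + 67.506·y = 2880.757235
det = -32.664·67.506 − 145.964·-19.736 = 675.729520
x = (6229.510562·67.506 − 145.964·2880.757235) / 675.729520 = 0.062882
y = (-32.664·2880.757235 − 6229.510562·-19.736) / 675.729520 = 42.692476
|P − Q| = √((0.062882 − 26.991)² + (42.692476 − -49.701)²) = 96.237612

96.238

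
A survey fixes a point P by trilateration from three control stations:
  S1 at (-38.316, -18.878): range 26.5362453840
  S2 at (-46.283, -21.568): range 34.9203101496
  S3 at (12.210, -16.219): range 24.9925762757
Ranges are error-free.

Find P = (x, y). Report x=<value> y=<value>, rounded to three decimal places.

eq1: (x + 38.316)² + (y + 18.878)² = 26.5362453840²
eq2: (x + 46.283)² + (y + 21.568)² = 34.9203101496²
eq3: (x − 12.210)² + (y + 16.219)² = 24.9925762757²
eq2−eq1, eq2−eq3 (x²,y² cancel):
  15.934·x + 5.380·y = -267.544231
  116.986·x + 10.698·y = -1600.355460
det = 15.934·10.698 − 5.380·116.986 = -458.922748
x = (-267.544231·10.698 − 5.380·-1600.355460) / -458.922748 = -12.524383
y = (15.934·-1600.355460 − -267.544231·116.986) / -458.922748 = -12.635821

x=-12.524 y=-12.636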